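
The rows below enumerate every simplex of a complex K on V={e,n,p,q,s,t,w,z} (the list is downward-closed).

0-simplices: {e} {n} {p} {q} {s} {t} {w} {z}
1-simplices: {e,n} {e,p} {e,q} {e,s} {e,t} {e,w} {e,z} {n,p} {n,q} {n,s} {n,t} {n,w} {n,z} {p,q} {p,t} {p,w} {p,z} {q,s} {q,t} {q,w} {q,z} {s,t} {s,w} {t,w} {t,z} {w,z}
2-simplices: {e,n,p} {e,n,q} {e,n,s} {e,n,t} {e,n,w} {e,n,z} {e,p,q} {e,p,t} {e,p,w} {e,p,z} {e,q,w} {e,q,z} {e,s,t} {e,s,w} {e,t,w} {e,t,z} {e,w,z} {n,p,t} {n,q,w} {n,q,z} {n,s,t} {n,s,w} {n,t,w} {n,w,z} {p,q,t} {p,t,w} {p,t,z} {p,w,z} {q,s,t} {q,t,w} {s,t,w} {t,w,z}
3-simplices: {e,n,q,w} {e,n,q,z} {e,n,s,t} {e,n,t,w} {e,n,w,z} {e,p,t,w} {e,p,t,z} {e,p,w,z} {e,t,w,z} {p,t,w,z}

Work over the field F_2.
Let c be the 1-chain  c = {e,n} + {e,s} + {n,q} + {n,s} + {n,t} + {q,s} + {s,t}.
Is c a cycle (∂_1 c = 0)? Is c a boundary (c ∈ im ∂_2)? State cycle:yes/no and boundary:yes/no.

n_0=8 n_1=26 n_2=32 n_3=10  [Z2]
∂1: piv[en,ep,eq,es,et,ew,ez] rk=7  ker:np,nq,ns,nt,nw,nz,pq,pt,pw,pz,qs,qt,qw,qz,st,sw,tw,tz,wz
∂2: piv[enp,enq,ens,ent,enw,enz,epq,ept,epw,epz,eqw,eqz,est,esw,etw,etz,ewz,pqt,qst] rk=19  ker:npt,nqw,nqz,nst,nsw,ntw,nwz,ptw,ptz,pwz,qtw,stw,twz
∂3: piv[enqw,enqz,enst,entw,enwz,eptw,eptz,epwz,etwz] rk=9  ker:ptwz
∂1c = 0
c vs im∂2: reduces to 0 ⇒ boundary

cycle:yes boundary:yes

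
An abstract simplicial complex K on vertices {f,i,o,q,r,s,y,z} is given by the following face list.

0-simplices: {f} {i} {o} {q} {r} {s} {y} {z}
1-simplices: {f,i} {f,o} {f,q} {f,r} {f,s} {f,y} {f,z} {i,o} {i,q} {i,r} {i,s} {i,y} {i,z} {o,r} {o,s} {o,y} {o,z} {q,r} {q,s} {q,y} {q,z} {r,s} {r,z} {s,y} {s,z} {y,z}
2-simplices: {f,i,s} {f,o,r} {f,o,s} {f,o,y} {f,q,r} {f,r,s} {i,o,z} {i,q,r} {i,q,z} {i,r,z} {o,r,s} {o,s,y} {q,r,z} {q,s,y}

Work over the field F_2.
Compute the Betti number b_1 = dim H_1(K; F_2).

n_0=8 n_1=26 n_2=14  [Z2]
∂1: piv[fi,fo,fq,fr,fs,fy,fz] rk=7  ker:io,iq,ir,is,iy,iz,or,os,oy,oz,qr,qs,qy,qz,rs,rz,sy,sz,yz
∂2: piv[fis,for,fos,foy,fqr,frs,ioz,iqr,iqz,irz,osy,qsy] rk=12  ker:ors,qrz
b_1=(26−7)−12=7

b_1=7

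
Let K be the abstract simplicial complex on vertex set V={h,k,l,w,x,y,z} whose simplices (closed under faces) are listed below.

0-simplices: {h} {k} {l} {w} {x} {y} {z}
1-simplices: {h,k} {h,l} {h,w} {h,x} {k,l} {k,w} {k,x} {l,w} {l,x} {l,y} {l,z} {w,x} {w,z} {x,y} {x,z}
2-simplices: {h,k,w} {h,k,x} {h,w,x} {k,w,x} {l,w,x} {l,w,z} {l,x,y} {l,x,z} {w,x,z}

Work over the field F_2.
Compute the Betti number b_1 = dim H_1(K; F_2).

n_0=7 n_1=15 n_2=9  [Z2]
∂1: piv[hk,hl,hw,hx,ly,lz] rk=6  ker:kl,kw,kx,lw,lx,wx,wz,xy,xz
∂2: piv[hkw,hkx,hwx,lwx,lwz,lxy,lxz] rk=7  ker:kwx,wxz
b_1=(15−6)−7=2

b_1=2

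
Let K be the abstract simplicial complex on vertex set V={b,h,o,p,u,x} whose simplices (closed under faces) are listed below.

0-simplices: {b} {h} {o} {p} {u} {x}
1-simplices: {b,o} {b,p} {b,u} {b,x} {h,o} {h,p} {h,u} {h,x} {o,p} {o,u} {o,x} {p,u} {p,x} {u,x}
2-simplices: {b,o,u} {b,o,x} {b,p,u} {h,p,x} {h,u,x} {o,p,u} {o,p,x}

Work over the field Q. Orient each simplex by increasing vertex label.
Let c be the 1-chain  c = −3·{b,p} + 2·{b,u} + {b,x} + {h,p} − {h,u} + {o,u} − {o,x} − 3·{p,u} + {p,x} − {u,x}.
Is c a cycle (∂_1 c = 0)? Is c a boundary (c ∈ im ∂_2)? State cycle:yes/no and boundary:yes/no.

n_0=6 n_1=14 n_2=7  [Q]
∂1: piv[bo,bp,bu,bx,ho] rk=5  ker:hp,hu,hx,op,ou,ox,pu,px,ux
∂2: piv[bou,box,bpu,hpx,hux,opu,opx] rk=7
∂1c = 0
c vs im∂2: reduces to 0 ⇒ boundary

cycle:yes boundary:yes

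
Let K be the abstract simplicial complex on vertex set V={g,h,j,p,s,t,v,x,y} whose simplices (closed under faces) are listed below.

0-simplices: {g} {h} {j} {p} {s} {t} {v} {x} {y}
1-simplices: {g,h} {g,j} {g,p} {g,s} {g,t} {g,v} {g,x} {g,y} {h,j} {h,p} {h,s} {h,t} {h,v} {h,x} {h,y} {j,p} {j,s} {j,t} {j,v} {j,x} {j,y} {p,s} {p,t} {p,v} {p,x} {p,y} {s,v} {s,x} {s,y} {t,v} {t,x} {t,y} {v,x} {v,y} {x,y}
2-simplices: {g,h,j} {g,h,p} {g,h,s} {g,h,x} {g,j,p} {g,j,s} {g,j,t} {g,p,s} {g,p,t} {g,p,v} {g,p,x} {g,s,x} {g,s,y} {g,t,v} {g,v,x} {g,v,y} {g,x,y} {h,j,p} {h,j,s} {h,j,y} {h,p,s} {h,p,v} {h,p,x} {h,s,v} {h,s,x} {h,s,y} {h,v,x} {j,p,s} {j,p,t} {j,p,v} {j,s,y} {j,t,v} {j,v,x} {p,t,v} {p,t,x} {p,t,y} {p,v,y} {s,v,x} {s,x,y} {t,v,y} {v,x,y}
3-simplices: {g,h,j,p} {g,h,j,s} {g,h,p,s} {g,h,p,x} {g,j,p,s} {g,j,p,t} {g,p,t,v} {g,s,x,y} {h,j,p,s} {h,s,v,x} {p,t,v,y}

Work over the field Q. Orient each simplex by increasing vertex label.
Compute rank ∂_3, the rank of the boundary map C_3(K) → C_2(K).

n_0=9 n_1=35 n_2=41 n_3=11  [Q]
∂1: piv[gh,gj,gp,gs,gt,gv,gx,gy] rk=8  ker:hj,hp,hs,ht,hv,hx,hy,jp,js,jt,jv,jx,jy,ps,pt,pv,px,py,sv,sx,sy,tv,tx,ty,vx,vy,xy
∂2: piv[ghj,ghp,ghs,ghx,gjp,gjs,gjt,gps,gpt,gpv,gpx,gsx,gsy,gtv,gvx,gvy,gxy,hjy,hpv,hsv,hsy,jpv,jvx,ptx,pty,pvy] rk=26  ker:hjp,hjs,hps,hpx,hsx,hvx,jps,jpt,jsy,jtv,ptv,svx,sxy,tvy,vxy
∂3: piv[ghjp,ghjs,ghps,ghpx,gjps,gjpt,gptv,gsxy,hsvx,ptvy] rk=10  ker:hjps
rk∂_3=10

rank∂_3=10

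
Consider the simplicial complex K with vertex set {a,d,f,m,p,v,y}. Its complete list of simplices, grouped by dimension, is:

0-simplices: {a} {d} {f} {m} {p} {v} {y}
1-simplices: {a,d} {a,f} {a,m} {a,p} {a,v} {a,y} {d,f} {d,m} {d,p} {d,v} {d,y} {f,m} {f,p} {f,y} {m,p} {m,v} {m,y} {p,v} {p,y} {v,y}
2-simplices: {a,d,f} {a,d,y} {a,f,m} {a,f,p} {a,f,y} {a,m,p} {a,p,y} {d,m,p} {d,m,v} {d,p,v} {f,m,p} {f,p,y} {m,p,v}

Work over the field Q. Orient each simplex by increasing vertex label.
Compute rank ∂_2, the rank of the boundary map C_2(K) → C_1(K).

rank∂_2=10

n_0=7 n_1=20 n_2=13  [Q]
∂1: piv[ad,af,am,ap,av,ay] rk=6  ker:df,dm,dp,dv,dy,fm,fp,fy,mp,mv,my,pv,py,vy
∂2: piv[adf,ady,afm,afp,afy,amp,apy,dmp,dmv,dpv] rk=10  ker:fmp,fpy,mpv
rk∂_2=10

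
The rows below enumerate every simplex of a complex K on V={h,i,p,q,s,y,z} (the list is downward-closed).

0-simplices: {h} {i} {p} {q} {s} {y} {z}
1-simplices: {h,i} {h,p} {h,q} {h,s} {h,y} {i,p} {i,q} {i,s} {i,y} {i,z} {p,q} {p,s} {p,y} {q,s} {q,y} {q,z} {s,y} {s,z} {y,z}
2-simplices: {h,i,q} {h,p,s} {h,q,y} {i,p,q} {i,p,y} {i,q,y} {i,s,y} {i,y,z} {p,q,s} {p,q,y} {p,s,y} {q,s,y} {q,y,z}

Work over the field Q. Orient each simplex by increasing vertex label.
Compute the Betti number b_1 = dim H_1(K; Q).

b_1=2

n_0=7 n_1=19 n_2=13  [Q]
∂1: piv[hi,hp,hq,hs,hy,iz] rk=6  ker:ip,iq,is,iy,pq,ps,py,qs,qy,qz,sy,sz,yz
∂2: piv[hiq,hps,hqy,ipq,ipy,iqy,isy,iyz,pqs,psy,qyz] rk=11  ker:pqy,qsy
b_1=(19−6)−11=2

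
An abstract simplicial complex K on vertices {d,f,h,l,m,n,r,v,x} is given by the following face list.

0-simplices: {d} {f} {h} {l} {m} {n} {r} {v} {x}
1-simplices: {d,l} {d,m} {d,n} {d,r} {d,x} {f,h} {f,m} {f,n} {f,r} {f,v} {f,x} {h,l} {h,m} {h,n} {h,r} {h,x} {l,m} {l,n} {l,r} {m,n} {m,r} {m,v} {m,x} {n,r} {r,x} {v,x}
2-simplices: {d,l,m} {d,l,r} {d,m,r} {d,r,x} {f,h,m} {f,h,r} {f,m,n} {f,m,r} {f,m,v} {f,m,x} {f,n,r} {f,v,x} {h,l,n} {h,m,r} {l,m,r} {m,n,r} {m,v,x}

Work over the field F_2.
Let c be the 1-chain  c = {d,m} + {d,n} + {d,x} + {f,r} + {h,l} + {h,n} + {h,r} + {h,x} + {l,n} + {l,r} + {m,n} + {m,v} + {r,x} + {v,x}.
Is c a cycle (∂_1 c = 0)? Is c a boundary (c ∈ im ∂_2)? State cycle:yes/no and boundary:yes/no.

n_0=9 n_1=26 n_2=17  [Z2]
∂1: piv[dl,dm,dn,dr,dx,fh,fm,fv] rk=8  ker:fn,fr,fx,hl,hm,hn,hr,hx,lm,ln,lr,mn,mr,mv,mx,nr,rx,vx
∂2: piv[dlm,dlr,dmr,drx,fhm,fhr,fmn,fmr,fmv,fmx,fnr,fvx,hln] rk=13  ker:hmr,lmr,mnr,mvx
∂1c = {d} + {f} + {l} + {m}

cycle:no boundary:no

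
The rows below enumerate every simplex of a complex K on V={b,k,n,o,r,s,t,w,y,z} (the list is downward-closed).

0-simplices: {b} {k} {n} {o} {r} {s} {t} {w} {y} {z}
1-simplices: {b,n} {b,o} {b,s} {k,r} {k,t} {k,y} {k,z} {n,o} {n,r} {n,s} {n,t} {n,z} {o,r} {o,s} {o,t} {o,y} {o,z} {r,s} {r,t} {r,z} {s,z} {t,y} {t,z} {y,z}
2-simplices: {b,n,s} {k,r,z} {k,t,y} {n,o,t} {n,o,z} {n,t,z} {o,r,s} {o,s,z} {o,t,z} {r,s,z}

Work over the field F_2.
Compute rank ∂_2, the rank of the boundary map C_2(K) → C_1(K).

n_0=10 n_1=24 n_2=10  [Z2]
∂1: piv[bn,bo,bs,kr,kt,ky,kz,nr] rk=8  ker:no,ns,nt,nz,or,os,ot,oy,oz,rs,rt,rz,sz,ty,tz,yz
∂2: piv[bns,krz,kty,not,noz,ntz,ors,osz,rsz] rk=9  ker:otz
rk∂_2=9

rank∂_2=9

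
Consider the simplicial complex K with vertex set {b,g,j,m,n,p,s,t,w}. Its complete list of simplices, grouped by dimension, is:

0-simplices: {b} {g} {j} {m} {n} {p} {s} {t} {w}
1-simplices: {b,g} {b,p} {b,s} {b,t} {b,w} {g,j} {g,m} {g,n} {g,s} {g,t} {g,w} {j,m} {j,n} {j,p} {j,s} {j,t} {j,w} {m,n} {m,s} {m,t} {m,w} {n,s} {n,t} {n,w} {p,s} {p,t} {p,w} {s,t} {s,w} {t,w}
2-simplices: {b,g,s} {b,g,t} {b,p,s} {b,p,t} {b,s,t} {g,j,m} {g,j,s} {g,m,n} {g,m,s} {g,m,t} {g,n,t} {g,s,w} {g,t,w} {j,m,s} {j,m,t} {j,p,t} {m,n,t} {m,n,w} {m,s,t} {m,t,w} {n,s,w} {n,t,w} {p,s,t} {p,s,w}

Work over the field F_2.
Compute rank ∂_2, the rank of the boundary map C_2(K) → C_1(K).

rank∂_2=19

n_0=9 n_1=30 n_2=24  [Z2]
∂1: piv[bg,bp,bs,bt,bw,gj,gm,gn] rk=8  ker:gs,gt,gw,jm,jn,jp,js,jt,jw,mn,ms,mt,mw,ns,nt,nw,ps,pt,pw,st,sw,tw
∂2: piv[bgs,bgt,bps,bpt,bst,gjm,gjs,gmn,gms,gmt,gnt,gsw,gtw,jmt,jpt,mnw,mtw,nsw,psw] rk=19  ker:jms,mnt,mst,ntw,pst
rk∂_2=19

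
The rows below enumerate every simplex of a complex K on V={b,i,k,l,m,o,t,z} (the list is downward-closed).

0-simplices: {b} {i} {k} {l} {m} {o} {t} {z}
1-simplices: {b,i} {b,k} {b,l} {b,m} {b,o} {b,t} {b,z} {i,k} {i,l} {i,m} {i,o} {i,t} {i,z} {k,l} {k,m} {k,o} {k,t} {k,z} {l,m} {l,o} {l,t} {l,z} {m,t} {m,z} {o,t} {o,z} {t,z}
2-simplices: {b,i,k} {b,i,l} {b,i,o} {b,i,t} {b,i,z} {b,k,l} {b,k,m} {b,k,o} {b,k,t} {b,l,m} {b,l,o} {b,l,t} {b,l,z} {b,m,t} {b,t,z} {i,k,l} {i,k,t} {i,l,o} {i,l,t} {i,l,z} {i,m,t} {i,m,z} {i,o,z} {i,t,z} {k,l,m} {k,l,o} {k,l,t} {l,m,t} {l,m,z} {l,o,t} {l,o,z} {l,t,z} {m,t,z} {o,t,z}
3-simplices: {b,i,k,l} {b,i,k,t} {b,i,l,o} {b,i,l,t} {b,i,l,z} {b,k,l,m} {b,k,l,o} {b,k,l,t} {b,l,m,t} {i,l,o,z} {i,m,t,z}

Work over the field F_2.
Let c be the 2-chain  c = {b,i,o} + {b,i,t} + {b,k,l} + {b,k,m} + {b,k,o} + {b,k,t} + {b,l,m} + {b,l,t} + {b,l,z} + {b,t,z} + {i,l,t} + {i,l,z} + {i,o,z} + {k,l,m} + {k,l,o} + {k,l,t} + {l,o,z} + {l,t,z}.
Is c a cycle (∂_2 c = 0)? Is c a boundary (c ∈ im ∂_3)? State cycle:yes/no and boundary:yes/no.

n_0=8 n_1=27 n_2=34 n_3=11  [Z2]
∂1: piv[bi,bk,bl,bm,bo,bt,bz] rk=7  ker:ik,il,im,io,it,iz,kl,km,ko,kt,kz,lm,lo,lt,lz,mt,mz,ot,oz,tz
∂2: piv[bik,bil,bio,bit,biz,bkl,bkm,bko,bkt,blm,blo,blt,blz,bmt,btz,imt,imz,ioz,lot] rk=19  ker:ikl,ikt,ilo,ilt,ilz,itz,klm,klo,klt,lmt,lmz,loz,ltz,mtz,otz
∂3: piv[bikl,bikt,bilo,bilt,bilz,bklm,bklo,bklt,blmt,iloz,imtz] rk=11
∂2c = 0
c vs im∂3: residual ≠ 0 ⇒ not boundary

cycle:yes boundary:no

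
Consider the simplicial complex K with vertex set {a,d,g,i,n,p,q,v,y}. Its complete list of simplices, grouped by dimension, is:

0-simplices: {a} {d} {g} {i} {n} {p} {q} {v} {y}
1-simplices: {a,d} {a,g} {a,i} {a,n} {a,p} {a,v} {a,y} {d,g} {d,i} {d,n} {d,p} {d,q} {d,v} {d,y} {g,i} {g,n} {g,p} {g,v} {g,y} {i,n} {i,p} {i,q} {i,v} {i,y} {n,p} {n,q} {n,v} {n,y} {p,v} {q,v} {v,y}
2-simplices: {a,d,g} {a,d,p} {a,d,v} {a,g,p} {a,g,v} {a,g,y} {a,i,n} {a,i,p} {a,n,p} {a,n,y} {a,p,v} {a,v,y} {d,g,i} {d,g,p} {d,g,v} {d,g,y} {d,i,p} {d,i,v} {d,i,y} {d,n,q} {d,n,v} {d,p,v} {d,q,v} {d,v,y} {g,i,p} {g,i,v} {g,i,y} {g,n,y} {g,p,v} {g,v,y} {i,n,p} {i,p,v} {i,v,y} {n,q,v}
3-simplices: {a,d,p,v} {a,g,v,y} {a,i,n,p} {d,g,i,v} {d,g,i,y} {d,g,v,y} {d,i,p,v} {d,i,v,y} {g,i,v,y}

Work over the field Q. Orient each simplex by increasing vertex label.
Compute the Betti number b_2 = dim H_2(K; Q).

n_0=9 n_1=31 n_2=34 n_3=9  [Q]
∂1: piv[ad,ag,ai,an,ap,av,ay,dq] rk=8  ker:dg,di,dn,dp,dv,dy,gi,gn,gp,gv,gy,in,ip,iq,iv,iy,np,nq,nv,ny,pv,qv,vy
∂2: piv[adg,adp,adv,agp,agv,agy,ain,aip,anp,any,apv,avy,dgi,dgy,dip,div,diy,dnq,dnv,dqv,gny] rk=21  ker:dgp,dgv,dpv,dvy,gip,giv,giy,gpv,gvy,inp,ipv,ivy,nqv
∂3: piv[adpv,agvy,ainp,dgiv,dgiy,dgvy,dipv,divy] rk=8  ker:givy
b_2=(34−21)−8=5

b_2=5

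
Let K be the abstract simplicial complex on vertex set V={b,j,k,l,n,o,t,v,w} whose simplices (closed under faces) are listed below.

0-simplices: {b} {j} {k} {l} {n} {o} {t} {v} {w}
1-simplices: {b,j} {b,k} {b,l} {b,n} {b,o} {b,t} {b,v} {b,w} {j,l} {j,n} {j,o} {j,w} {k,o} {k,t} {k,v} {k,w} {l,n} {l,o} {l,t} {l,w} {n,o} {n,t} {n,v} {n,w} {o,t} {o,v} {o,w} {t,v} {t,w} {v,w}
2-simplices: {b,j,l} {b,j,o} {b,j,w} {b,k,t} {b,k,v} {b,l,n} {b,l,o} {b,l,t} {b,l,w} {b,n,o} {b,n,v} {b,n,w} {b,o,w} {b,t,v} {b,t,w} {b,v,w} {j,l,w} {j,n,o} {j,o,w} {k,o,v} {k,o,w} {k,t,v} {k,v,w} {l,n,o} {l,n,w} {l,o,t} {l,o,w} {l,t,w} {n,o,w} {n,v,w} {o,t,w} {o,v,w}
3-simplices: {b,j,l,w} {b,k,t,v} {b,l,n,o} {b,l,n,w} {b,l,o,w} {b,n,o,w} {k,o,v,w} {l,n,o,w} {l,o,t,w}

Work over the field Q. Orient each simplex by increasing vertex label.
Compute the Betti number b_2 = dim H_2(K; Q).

b_2=3

n_0=9 n_1=30 n_2=32 n_3=9  [Q]
∂1: piv[bj,bk,bl,bn,bo,bt,bv,bw] rk=8  ker:jl,jn,jo,jw,ko,kt,kv,kw,ln,lo,lt,lw,no,nt,nv,nw,ot,ov,ow,tv,tw,vw
∂2: piv[bjl,bjo,bjw,bkt,bkv,bln,blo,blt,blw,bno,bnv,bnw,bow,btv,btw,bvw,jno,kov,kow,kvw,lot] rk=21  ker:jlw,jow,ktv,lno,lnw,low,ltw,now,nvw,otw,ovw
∂3: piv[bjlw,bktv,blno,blnw,blow,bnow,kovw,lotw] rk=8  ker:lnow
b_2=(32−21)−8=3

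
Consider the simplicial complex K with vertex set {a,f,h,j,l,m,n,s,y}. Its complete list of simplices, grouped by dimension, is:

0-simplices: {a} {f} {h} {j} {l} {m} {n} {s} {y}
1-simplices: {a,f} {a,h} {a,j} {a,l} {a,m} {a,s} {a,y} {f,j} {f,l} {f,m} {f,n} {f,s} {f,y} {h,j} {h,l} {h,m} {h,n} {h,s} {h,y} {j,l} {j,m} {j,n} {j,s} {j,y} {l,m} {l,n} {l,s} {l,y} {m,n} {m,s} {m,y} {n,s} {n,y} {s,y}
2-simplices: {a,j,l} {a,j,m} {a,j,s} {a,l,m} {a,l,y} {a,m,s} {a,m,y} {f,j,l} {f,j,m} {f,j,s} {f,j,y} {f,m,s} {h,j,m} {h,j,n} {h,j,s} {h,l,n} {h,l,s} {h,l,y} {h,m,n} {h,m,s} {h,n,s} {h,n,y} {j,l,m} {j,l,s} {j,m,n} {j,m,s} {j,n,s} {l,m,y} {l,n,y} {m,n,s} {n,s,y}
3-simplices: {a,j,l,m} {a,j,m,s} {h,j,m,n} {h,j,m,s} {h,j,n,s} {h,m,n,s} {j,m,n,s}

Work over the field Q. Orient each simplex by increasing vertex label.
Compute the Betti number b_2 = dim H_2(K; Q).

b_2=3

n_0=9 n_1=34 n_2=31 n_3=7  [Q]
∂1: piv[af,ah,aj,al,am,as,ay,fn] rk=8  ker:fj,fl,fm,fs,fy,hj,hl,hm,hn,hs,hy,jl,jm,jn,js,jy,lm,ln,ls,ly,mn,ms,my,ns,ny,sy
∂2: piv[ajl,ajm,ajs,alm,aly,ams,amy,fjl,fjm,fjs,fjy,hjm,hjn,hjs,hln,hls,hly,hmn,hns,hny,jls,nsy] rk=22  ker:fms,hms,jlm,jmn,jms,jns,lmy,lny,mns
∂3: piv[ajlm,ajms,hjmn,hjms,hjns,hmns] rk=6  ker:jmns
b_2=(31−22)−6=3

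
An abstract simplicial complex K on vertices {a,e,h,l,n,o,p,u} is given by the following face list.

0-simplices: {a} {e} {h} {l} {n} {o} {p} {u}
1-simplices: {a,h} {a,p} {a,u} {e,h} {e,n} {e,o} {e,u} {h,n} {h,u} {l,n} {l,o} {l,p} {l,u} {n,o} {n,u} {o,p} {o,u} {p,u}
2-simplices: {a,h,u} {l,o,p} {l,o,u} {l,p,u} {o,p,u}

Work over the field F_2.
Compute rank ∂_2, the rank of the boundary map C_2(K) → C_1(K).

rank∂_2=4

n_0=8 n_1=18 n_2=5  [Z2]
∂1: piv[ah,ap,au,eh,en,eo,ln] rk=7  ker:eu,hn,hu,lo,lp,lu,no,nu,op,ou,pu
∂2: piv[ahu,lop,lou,lpu] rk=4  ker:opu
rk∂_2=4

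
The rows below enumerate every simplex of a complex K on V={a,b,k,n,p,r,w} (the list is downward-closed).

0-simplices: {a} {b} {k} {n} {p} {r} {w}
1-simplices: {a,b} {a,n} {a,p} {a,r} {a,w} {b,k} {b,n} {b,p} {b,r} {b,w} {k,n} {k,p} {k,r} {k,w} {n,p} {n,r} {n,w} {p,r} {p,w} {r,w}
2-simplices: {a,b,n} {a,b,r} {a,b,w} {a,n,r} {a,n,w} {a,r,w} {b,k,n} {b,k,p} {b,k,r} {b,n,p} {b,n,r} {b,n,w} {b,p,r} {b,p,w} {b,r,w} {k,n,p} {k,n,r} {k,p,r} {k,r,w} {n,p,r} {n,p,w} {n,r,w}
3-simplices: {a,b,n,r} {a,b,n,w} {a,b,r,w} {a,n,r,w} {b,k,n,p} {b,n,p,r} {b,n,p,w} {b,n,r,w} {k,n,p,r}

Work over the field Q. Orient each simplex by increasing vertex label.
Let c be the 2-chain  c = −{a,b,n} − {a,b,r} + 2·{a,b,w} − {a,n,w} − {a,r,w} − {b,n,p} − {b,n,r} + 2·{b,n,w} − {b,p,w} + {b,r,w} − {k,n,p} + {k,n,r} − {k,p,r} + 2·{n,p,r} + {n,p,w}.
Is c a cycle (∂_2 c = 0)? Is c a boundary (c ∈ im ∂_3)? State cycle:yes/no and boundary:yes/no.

n_0=7 n_1=20 n_2=22 n_3=9  [Q]
∂1: piv[ab,an,ap,ar,aw,bk] rk=6  ker:bn,bp,br,bw,kn,kp,kr,kw,np,nr,nw,pr,pw,rw
∂2: piv[abn,abr,abw,anr,anw,arw,bkn,bkp,bkr,bnp,bpr,bpw,krw] rk=13  ker:bnr,bnw,brw,knp,knr,kpr,npr,npw,nrw
∂3: piv[abnr,abnw,abrw,anrw,bknp,bnpr,bnpw,knpr] rk=8  ker:bnrw
∂2c = −{b,n} + {b,r} + {n,p} − 2·{n,r} + {p,r}

cycle:no boundary:no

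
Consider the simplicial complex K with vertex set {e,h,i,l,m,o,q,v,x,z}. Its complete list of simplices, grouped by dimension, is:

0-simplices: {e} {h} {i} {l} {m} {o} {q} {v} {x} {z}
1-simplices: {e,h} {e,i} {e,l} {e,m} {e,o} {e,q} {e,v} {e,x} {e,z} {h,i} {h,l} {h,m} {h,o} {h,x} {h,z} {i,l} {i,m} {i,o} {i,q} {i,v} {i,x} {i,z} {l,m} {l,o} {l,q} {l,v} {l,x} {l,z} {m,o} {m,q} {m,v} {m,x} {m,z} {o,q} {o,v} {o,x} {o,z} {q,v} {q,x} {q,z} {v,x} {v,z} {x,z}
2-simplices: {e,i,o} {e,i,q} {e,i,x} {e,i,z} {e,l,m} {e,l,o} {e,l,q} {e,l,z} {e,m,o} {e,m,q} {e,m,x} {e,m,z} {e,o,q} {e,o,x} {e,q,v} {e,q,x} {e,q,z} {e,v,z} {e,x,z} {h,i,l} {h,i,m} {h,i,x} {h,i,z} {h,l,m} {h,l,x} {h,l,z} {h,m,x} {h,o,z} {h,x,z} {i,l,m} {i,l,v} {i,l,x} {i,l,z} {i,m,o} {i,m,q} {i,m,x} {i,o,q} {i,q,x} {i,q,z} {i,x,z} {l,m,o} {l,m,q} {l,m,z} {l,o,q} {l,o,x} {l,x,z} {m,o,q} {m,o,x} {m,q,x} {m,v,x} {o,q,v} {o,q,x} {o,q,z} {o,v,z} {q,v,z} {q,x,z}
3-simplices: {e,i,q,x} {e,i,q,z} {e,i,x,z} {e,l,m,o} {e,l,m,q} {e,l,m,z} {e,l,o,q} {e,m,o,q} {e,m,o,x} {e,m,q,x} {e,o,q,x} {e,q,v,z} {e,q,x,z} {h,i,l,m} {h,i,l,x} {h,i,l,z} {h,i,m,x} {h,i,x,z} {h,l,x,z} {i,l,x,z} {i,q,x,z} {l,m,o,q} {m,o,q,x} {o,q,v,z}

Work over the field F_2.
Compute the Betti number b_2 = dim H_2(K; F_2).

n_0=10 n_1=43 n_2=56 n_3=24  [Z2]
∂1: piv[eh,ei,el,em,eo,eq,ev,ex,ez] rk=9  ker:hi,hl,hm,ho,hx,hz,il,im,io,iq,iv,ix,iz,lm,lo,lq,lv,lx,lz,mo,mq,mv,mx,mz,oq,ov,ox,oz,qv,qx,qz,vx,vz,xz
∂2: piv[eio,eiq,eix,eiz,elm,elo,elq,elz,emo,emq,emx,emz,eoq,eox,eqv,eqx,eqz,evz,exz,hil,him,hix,hiz,hlm,hlx,hlz,hoz,ilv,mvx,oqv,oqz] rk=31  ker:hmx,hxz,ilm,ilx,ilz,imo,imq,imx,ioq,iqx,iqz,ixz,lmo,lmq,lmz,loq,lox,lxz,moq,mox,mqx,oqx,ovz,qvz,qxz
∂3: piv[eiqx,eiqz,eixz,elmo,elmq,elmz,eloq,emoq,emox,emqx,eoqx,eqvz,eqxz,hilm,hilx,hilz,himx,hixz,hlxz,oqvz] rk=20  ker:ilxz,iqxz,lmoq,moqx
b_2=(56−31)−20=5

b_2=5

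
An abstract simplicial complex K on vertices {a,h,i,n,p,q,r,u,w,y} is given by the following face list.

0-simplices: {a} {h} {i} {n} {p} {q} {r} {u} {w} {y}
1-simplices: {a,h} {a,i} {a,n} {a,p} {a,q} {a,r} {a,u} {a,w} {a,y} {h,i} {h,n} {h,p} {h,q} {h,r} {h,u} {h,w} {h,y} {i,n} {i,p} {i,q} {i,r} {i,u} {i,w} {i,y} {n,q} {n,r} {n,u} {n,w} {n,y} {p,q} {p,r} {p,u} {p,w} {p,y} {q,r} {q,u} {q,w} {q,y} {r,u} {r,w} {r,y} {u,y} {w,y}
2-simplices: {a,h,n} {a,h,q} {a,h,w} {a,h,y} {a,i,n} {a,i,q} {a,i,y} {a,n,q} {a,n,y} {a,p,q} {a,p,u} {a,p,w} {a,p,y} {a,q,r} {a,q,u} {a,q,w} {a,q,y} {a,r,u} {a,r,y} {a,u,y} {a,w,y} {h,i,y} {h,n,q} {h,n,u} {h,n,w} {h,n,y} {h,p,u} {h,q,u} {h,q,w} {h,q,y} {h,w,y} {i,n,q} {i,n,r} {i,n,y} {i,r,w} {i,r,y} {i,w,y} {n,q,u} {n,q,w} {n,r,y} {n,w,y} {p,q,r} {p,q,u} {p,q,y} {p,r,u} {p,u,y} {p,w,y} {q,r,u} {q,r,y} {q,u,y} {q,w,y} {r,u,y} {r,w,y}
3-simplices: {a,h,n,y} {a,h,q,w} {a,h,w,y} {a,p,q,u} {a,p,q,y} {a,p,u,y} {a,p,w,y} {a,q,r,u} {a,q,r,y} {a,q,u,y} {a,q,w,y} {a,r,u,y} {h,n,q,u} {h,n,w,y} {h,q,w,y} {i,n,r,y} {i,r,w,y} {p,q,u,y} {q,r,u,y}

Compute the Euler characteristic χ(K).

n_0=10 n_1=43 n_2=53 n_3=19
χ=+10−43+53−19=1

χ(K)=1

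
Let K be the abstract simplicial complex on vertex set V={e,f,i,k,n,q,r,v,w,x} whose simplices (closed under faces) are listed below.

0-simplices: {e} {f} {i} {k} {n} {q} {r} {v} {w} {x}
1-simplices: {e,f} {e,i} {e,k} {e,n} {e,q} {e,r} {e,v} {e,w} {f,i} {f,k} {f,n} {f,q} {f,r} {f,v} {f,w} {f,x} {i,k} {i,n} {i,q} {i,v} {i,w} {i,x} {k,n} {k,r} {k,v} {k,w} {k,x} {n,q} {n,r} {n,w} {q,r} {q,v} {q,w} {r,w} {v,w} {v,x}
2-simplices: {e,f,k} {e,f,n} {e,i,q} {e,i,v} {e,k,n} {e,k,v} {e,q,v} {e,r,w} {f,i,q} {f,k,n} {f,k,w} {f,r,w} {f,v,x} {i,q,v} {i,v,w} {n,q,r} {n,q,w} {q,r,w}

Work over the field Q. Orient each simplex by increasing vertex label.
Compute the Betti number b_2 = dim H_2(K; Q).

b_2=2

n_0=10 n_1=36 n_2=18  [Q]
∂1: piv[ef,ei,ek,en,eq,er,ev,ew,fx] rk=9  ker:fi,fk,fn,fq,fr,fv,fw,ik,in,iq,iv,iw,ix,kn,kr,kv,kw,kx,nq,nr,nw,qr,qv,qw,rw,vw,vx
∂2: piv[efk,efn,eiq,eiv,ekn,ekv,eqv,erw,fiq,fkw,frw,fvx,ivw,nqr,nqw,qrw] rk=16  ker:fkn,iqv
b_2=(18−16)−0=2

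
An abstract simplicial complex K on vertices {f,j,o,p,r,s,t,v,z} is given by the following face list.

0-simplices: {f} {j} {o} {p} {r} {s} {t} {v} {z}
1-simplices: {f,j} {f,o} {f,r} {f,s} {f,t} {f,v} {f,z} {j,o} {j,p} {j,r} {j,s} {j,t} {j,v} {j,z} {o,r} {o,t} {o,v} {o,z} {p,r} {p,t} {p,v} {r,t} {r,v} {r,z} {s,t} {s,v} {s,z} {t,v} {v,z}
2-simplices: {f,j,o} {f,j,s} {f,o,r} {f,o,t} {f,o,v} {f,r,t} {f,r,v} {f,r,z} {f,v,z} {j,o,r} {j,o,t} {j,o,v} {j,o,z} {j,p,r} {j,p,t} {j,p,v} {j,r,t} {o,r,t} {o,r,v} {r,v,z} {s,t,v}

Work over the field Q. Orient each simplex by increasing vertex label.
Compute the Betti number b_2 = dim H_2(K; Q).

n_0=9 n_1=29 n_2=21  [Q]
∂1: piv[fj,fo,fr,fs,ft,fv,fz,jp] rk=8  ker:jo,jr,js,jt,jv,jz,or,ot,ov,oz,pr,pt,pv,rt,rv,rz,st,sv,sz,tv,vz
∂2: piv[fjo,fjs,for,fot,fov,frt,frv,frz,fvz,jor,jot,jov,joz,jpr,jpt,jpv,stv] rk=17  ker:jrt,ort,orv,rvz
b_2=(21−17)−0=4

b_2=4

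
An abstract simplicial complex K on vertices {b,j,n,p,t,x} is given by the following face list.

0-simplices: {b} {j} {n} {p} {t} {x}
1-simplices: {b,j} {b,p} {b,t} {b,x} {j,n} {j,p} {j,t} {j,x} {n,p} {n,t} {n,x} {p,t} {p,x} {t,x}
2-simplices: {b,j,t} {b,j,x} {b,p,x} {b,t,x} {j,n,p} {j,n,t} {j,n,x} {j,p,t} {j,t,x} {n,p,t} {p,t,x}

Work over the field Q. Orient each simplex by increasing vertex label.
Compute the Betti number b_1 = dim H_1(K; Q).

n_0=6 n_1=14 n_2=11  [Q]
∂1: piv[bj,bp,bt,bx,jn] rk=5  ker:jp,jt,jx,np,nt,nx,pt,px,tx
∂2: piv[bjt,bjx,bpx,btx,jnp,jnt,jnx,jpt,ptx] rk=9  ker:jtx,npt
b_1=(14−5)−9=0

b_1=0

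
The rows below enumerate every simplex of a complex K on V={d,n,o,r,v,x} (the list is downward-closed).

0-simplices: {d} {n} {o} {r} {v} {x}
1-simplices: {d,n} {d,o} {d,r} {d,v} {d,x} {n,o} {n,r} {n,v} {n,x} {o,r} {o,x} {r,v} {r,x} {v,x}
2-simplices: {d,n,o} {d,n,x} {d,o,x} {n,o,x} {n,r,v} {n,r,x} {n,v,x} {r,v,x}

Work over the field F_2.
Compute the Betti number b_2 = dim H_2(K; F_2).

n_0=6 n_1=14 n_2=8  [Z2]
∂1: piv[dn,do,dr,dv,dx] rk=5  ker:no,nr,nv,nx,or,ox,rv,rx,vx
∂2: piv[dno,dnx,dox,nrv,nrx,nvx] rk=6  ker:nox,rvx
b_2=(8−6)−0=2

b_2=2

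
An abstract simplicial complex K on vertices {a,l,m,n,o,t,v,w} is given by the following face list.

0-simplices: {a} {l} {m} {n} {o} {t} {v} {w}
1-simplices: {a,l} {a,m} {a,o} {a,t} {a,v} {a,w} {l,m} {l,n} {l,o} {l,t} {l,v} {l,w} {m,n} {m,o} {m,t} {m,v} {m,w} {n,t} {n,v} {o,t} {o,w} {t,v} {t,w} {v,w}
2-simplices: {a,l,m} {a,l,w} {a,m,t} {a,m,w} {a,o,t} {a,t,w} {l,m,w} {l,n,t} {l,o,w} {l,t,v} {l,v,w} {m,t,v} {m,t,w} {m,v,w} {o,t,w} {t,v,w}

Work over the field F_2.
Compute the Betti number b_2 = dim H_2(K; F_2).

n_0=8 n_1=24 n_2=16  [Z2]
∂1: piv[al,am,ao,at,av,aw,ln] rk=7  ker:lm,lo,lt,lv,lw,mn,mo,mt,mv,mw,nt,nv,ot,ow,tv,tw,vw
∂2: piv[alm,alw,amt,amw,aot,atw,lnt,low,ltv,lvw,mtv,mvw,otw] rk=13  ker:lmw,mtw,tvw
b_2=(16−13)−0=3

b_2=3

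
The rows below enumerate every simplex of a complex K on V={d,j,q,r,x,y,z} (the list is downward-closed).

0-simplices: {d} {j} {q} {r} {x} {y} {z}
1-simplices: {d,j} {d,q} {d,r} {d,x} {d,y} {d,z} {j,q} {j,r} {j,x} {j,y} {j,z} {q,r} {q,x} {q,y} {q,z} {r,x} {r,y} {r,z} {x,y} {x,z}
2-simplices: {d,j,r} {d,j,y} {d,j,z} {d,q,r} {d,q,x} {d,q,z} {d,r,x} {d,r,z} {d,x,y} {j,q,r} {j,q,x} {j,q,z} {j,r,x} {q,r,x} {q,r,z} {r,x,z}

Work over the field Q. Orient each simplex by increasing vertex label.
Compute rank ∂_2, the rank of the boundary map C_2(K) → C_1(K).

rank∂_2=12

n_0=7 n_1=20 n_2=16  [Q]
∂1: piv[dj,dq,dr,dx,dy,dz] rk=6  ker:jq,jr,jx,jy,jz,qr,qx,qy,qz,rx,ry,rz,xy,xz
∂2: piv[djr,djy,djz,dqr,dqx,dqz,drx,drz,dxy,jqr,jqx,rxz] rk=12  ker:jqz,jrx,qrx,qrz
rk∂_2=12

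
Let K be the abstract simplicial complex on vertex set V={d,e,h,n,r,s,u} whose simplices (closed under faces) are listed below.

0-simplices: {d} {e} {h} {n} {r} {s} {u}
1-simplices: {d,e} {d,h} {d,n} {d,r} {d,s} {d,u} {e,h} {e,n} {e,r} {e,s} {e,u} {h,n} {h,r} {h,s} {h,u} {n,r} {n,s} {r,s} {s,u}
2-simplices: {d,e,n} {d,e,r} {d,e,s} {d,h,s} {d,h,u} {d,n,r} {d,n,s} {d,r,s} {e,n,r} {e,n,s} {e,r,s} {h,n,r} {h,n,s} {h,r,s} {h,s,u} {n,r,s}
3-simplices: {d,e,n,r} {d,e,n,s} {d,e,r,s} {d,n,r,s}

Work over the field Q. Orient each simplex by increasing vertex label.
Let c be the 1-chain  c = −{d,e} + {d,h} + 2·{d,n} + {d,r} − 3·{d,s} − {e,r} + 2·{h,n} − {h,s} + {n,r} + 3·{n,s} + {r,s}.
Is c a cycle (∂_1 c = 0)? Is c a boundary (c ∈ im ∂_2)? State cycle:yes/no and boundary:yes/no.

n_0=7 n_1=19 n_2=16 n_3=4  [Q]
∂1: piv[de,dh,dn,dr,ds,du] rk=6  ker:eh,en,er,es,eu,hn,hr,hs,hu,nr,ns,rs,su
∂2: piv[den,der,des,dhs,dhu,dnr,dns,drs,hnr,hns,hsu] rk=11  ker:enr,ens,ers,hrs,nrs
∂3: piv[denr,dens,ders,dnrs] rk=4
∂1c = 0
c vs im∂2: reduces to 0 ⇒ boundary

cycle:yes boundary:yes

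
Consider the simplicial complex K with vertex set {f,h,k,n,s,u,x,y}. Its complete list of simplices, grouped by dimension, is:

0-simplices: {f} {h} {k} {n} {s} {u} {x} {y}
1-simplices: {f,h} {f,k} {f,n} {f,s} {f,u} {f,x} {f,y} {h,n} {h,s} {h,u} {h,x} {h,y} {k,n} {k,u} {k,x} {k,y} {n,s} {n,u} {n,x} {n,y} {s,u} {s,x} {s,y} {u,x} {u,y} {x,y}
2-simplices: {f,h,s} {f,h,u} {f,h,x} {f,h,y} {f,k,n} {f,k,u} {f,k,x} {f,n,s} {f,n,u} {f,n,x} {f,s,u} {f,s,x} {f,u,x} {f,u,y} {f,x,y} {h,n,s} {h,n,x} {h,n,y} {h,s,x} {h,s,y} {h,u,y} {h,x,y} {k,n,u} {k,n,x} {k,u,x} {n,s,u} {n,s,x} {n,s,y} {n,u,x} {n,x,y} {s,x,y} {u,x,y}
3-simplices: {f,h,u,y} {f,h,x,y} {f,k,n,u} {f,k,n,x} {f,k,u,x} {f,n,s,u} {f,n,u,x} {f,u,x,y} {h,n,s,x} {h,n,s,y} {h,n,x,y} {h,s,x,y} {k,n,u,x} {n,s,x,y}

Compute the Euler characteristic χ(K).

n_0=8 n_1=26 n_2=32 n_3=14
χ=+8−26+32−14=0

χ(K)=0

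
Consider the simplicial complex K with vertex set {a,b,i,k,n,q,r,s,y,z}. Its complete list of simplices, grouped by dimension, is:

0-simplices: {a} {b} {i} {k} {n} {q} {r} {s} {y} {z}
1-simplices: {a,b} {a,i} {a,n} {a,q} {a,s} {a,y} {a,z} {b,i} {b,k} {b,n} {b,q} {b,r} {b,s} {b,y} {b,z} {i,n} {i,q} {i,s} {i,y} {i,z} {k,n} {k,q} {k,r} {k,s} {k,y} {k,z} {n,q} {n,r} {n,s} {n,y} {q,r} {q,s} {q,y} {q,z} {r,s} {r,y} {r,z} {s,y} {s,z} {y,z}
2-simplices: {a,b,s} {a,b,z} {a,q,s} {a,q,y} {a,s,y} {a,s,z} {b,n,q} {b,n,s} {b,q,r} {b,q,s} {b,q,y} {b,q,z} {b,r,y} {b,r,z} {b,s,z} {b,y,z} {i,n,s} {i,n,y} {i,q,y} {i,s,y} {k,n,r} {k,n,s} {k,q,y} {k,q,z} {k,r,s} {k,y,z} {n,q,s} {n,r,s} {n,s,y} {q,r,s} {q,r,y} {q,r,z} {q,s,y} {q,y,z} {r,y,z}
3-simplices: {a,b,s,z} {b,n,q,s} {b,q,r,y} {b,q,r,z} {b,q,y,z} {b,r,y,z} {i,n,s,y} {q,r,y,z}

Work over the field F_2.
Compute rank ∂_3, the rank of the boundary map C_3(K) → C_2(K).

rank∂_3=7

n_0=10 n_1=40 n_2=35 n_3=8  [Z2]
∂1: piv[ab,ai,an,aq,as,ay,az,bk,br] rk=9  ker:bi,bn,bq,bs,by,bz,in,iq,is,iy,iz,kn,kq,kr,ks,ky,kz,nq,nr,ns,ny,qr,qs,qy,qz,rs,ry,rz,sy,sz,yz
∂2: piv[abs,abz,aqs,aqy,asy,asz,bnq,bns,bqr,bqs,bqy,bqz,bry,brz,byz,ins,iny,iqy,isy,knr,kns,kqy,kqz,krs,qrs] rk=25  ker:bsz,kyz,nqs,nrs,nsy,qry,qrz,qsy,qyz,ryz
∂3: piv[absz,bnqs,bqry,bqrz,bqyz,bryz,insy] rk=7  ker:qryz
rk∂_3=7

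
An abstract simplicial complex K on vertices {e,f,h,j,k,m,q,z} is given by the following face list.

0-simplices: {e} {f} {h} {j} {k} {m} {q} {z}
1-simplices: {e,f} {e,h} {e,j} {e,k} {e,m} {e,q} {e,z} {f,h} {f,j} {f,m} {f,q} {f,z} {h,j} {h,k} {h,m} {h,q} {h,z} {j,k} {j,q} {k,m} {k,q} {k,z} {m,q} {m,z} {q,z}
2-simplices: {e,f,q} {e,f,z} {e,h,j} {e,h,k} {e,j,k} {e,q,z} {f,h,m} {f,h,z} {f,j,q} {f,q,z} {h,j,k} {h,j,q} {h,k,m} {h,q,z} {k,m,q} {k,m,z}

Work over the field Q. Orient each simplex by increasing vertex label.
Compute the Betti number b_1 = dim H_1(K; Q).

n_0=8 n_1=25 n_2=16  [Q]
∂1: piv[ef,eh,ej,ek,em,eq,ez] rk=7  ker:fh,fj,fm,fq,fz,hj,hk,hm,hq,hz,jk,jq,km,kq,kz,mq,mz,qz
∂2: piv[efq,efz,ehj,ehk,ejk,eqz,fhm,fhz,fjq,hjq,hkm,hqz,kmq,kmz] rk=14  ker:fqz,hjk
b_1=(25−7)−14=4

b_1=4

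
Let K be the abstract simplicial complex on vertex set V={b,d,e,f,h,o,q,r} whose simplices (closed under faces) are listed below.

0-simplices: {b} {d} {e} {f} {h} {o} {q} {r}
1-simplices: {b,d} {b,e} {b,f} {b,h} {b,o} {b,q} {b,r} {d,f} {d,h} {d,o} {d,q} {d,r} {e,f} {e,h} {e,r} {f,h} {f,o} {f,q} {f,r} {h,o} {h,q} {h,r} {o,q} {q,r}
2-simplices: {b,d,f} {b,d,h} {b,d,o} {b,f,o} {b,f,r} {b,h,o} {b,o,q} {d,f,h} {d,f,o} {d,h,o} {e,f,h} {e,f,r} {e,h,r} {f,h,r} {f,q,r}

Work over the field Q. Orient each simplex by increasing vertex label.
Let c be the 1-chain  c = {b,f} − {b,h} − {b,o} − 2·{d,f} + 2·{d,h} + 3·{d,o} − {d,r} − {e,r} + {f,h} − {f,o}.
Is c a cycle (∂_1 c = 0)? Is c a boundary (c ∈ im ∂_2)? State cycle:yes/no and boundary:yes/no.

cycle:no boundary:no

n_0=8 n_1=24 n_2=15  [Q]
∂1: piv[bd,be,bf,bh,bo,bq,br] rk=7  ker:df,dh,do,dq,dr,ef,eh,er,fh,fo,fq,fr,ho,hq,hr,oq,qr
∂2: piv[bdf,bdh,bdo,bfo,bfr,bho,boq,dfh,efh,efr,ehr,fqr] rk=12  ker:dfo,dho,fhr
∂1c = {b} − 2·{d} + {e} − {f} + 2·{h} + {o} − 2·{r}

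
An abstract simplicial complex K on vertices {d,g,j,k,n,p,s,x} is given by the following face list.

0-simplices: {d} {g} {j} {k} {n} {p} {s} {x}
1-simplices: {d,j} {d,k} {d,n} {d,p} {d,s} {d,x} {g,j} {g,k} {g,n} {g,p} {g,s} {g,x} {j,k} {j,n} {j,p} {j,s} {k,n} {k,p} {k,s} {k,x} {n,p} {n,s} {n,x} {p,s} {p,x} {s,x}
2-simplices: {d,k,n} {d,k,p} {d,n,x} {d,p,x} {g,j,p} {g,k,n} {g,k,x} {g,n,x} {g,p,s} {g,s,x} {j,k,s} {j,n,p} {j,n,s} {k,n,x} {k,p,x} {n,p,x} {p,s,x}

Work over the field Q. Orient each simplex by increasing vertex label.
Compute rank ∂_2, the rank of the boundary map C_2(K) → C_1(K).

rank∂_2=15

n_0=8 n_1=26 n_2=17  [Q]
∂1: piv[dj,dk,dn,dp,ds,dx,gj] rk=7  ker:gk,gn,gp,gs,gx,jk,jn,jp,js,kn,kp,ks,kx,np,ns,nx,ps,px,sx
∂2: piv[dkn,dkp,dnx,dpx,gjp,gkn,gkx,gnx,gps,gsx,jks,jnp,jns,npx,psx] rk=15  ker:knx,kpx
rk∂_2=15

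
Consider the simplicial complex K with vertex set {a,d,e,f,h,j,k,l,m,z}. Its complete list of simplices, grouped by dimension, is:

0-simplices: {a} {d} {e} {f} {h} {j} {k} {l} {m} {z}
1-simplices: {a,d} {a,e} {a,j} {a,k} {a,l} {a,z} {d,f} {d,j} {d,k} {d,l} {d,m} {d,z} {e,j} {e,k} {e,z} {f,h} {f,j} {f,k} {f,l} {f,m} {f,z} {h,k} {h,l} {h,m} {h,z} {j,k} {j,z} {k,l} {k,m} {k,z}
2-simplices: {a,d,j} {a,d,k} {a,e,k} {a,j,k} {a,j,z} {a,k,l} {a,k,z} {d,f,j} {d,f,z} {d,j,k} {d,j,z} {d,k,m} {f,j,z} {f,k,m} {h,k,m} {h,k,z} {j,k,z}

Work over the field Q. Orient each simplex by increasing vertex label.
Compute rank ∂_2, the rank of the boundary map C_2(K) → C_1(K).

rank∂_2=14

n_0=10 n_1=30 n_2=17  [Q]
∂1: piv[ad,ae,aj,ak,al,az,df,dm,fh] rk=9  ker:dj,dk,dl,dz,ej,ek,ez,fj,fk,fl,fm,fz,hk,hl,hm,hz,jk,jz,kl,km,kz
∂2: piv[adj,adk,aek,ajk,ajz,akl,akz,dfj,dfz,djz,dkm,fkm,hkm,hkz] rk=14  ker:djk,fjz,jkz
rk∂_2=14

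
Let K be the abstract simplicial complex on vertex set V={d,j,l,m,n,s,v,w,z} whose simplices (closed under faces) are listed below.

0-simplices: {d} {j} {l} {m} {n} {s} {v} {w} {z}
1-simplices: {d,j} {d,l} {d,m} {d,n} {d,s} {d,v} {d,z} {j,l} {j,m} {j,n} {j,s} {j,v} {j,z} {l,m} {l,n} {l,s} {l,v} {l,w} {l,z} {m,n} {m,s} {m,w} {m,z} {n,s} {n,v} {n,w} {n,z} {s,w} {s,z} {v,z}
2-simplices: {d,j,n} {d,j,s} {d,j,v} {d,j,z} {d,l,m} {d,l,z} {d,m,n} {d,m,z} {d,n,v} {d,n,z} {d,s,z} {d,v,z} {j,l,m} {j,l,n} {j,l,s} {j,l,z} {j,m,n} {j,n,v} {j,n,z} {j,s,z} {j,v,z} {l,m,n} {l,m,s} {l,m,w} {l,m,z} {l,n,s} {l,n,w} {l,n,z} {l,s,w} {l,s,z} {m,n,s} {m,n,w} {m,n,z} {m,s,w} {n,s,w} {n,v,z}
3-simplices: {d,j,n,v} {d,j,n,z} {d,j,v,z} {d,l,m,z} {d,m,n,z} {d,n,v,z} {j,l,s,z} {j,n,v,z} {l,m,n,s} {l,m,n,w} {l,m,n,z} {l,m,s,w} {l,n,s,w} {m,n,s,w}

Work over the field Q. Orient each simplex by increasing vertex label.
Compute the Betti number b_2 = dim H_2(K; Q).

b_2=3

n_0=9 n_1=30 n_2=36 n_3=14  [Q]
∂1: piv[dj,dl,dm,dn,ds,dv,dz,lw] rk=8  ker:jl,jm,jn,js,jv,jz,lm,ln,ls,lv,lz,mn,ms,mw,mz,ns,nv,nw,nz,sw,sz,vz
∂2: piv[djn,djs,djv,djz,dlm,dlz,dmn,dmz,dnv,dnz,dsz,dvz,jlm,jln,jls,jlz,lms,lmw,lns,lnw,lsw] rk=21  ker:jmn,jnv,jnz,jsz,jvz,lmn,lmz,lnz,lsz,mns,mnw,mnz,msw,nsw,nvz
∂3: piv[djnv,djnz,djvz,dlmz,dmnz,dnvz,jlsz,lmns,lmnw,lmnz,lmsw,lnsw] rk=12  ker:jnvz,mnsw
b_2=(36−21)−12=3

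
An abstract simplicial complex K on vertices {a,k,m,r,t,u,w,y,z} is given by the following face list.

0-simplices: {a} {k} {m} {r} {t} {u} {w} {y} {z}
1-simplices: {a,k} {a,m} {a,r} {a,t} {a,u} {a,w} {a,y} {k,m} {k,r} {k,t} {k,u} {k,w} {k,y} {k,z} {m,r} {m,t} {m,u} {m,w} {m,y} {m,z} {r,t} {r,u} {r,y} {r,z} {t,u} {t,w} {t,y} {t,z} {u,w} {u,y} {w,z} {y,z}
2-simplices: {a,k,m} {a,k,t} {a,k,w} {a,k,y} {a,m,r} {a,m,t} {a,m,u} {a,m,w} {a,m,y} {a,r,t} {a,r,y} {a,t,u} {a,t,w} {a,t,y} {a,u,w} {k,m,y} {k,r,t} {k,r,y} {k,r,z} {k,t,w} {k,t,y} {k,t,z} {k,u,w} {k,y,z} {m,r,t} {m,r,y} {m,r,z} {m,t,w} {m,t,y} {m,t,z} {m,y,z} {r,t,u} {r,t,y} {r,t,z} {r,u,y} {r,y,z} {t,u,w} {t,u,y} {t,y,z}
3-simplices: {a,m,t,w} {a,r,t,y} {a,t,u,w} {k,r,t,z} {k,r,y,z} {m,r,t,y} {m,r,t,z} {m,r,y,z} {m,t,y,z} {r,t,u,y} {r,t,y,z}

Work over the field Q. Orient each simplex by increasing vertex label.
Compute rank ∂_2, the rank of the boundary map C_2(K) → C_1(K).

rank∂_2=23

n_0=9 n_1=32 n_2=39 n_3=11  [Q]
∂1: piv[ak,am,ar,at,au,aw,ay,kz] rk=8  ker:km,kr,kt,ku,kw,ky,mr,mt,mu,mw,my,mz,rt,ru,ry,rz,tu,tw,ty,tz,uw,uy,wz,yz
∂2: piv[akm,akt,akw,aky,amr,amt,amu,amw,amy,art,ary,atu,atw,aty,auw,krt,krz,ktz,kuw,kyz,mrz,rtu,ruy] rk=23  ker:kmy,kry,ktw,kty,mrt,mry,mtw,mty,mtz,myz,rty,rtz,ryz,tuw,tuy,tyz
∂3: piv[amtw,arty,atuw,krtz,kryz,mrty,mrtz,mryz,mtyz,rtuy] rk=10  ker:rtyz
rk∂_2=23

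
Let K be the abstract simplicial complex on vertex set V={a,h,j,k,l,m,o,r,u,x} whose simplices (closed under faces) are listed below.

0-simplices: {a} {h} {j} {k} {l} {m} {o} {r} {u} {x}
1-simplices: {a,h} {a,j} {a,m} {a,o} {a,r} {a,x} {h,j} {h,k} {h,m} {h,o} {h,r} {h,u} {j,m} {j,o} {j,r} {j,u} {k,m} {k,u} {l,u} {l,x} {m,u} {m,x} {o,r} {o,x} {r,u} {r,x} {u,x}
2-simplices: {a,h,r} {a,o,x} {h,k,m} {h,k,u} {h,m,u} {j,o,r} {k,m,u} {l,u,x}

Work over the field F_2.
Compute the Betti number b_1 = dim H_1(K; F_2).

n_0=10 n_1=27 n_2=8  [Z2]
∂1: piv[ah,aj,am,ao,ar,ax,hk,hu,lu] rk=9  ker:hj,hm,ho,hr,jm,jo,jr,ju,km,ku,lx,mu,mx,or,ox,ru,rx,ux
∂2: piv[ahr,aox,hkm,hku,hmu,jor,lux] rk=7  ker:kmu
b_1=(27−9)−7=11

b_1=11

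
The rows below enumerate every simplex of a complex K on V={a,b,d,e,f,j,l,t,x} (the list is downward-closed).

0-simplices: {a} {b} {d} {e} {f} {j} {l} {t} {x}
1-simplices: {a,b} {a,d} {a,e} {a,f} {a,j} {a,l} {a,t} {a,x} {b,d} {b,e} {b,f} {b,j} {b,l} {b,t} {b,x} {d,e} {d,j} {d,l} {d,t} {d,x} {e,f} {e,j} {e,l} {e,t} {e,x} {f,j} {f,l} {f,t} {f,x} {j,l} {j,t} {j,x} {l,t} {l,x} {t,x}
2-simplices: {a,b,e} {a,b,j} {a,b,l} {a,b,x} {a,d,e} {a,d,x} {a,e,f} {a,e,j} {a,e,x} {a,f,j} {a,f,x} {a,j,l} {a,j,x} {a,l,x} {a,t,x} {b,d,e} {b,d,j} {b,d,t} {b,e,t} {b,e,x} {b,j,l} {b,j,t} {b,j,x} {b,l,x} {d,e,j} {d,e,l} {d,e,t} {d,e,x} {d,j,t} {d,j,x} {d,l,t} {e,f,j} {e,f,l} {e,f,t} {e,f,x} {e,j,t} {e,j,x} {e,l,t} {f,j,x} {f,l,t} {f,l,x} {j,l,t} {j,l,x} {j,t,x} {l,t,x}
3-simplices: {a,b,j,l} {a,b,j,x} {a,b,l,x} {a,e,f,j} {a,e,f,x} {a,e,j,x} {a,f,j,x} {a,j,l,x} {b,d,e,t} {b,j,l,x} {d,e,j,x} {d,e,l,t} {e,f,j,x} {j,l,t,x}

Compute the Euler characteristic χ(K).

n_0=9 n_1=35 n_2=45 n_3=14
χ=+9−35+45−14=5

χ(K)=5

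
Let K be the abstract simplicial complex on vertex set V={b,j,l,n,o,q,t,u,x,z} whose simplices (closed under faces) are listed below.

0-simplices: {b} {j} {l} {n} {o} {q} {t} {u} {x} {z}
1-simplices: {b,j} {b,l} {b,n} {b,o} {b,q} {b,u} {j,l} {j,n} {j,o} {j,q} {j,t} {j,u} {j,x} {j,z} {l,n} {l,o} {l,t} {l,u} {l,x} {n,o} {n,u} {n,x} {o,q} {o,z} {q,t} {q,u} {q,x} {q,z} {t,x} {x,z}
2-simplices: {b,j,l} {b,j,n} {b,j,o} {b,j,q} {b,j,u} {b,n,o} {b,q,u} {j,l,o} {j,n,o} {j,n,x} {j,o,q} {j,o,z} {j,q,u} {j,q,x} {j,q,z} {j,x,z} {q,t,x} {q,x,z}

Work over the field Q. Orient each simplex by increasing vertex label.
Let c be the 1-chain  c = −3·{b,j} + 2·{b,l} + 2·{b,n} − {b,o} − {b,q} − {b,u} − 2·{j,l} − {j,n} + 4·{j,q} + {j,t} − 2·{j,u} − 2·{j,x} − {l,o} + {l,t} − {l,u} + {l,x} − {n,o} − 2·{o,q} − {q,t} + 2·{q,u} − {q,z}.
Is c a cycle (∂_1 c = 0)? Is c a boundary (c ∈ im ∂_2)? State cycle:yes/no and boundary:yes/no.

n_0=10 n_1=30 n_2=18  [Q]
∂1: piv[bj,bl,bn,bo,bq,bu,jt,jx,jz] rk=9  ker:jl,jn,jo,jq,ju,ln,lo,lt,lu,lx,no,nu,nx,oq,oz,qt,qu,qx,qz,tx,xz
∂2: piv[bjl,bjn,bjo,bjq,bju,bno,bqu,jlo,jnx,joq,joz,jqx,jqz,jxz,qtx] rk=15  ker:jno,jqu,qxz
∂1c = 2·{b} − {j} + 2·{n} − {o} + {q} + {t} − 2·{u} − {x} − {z}

cycle:no boundary:no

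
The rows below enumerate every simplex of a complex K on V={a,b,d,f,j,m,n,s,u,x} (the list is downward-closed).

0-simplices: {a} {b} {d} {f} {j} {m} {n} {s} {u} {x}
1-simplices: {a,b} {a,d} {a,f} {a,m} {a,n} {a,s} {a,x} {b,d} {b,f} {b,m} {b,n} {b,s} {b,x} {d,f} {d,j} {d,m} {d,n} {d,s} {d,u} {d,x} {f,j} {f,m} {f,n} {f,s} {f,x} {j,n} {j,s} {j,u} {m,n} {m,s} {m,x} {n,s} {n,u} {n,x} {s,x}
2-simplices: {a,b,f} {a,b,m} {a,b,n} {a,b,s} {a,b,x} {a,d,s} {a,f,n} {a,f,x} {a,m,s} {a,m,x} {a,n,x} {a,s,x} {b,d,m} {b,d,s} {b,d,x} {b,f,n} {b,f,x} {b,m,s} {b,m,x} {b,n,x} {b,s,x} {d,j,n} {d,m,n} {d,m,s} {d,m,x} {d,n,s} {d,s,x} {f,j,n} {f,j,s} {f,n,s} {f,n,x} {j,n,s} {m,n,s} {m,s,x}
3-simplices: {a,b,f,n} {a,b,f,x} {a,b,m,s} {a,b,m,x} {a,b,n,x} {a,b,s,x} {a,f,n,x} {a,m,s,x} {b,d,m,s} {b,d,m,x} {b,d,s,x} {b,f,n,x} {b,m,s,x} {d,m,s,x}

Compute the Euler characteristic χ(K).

n_0=10 n_1=35 n_2=34 n_3=14
χ=+10−35+34−14=-5

χ(K)=-5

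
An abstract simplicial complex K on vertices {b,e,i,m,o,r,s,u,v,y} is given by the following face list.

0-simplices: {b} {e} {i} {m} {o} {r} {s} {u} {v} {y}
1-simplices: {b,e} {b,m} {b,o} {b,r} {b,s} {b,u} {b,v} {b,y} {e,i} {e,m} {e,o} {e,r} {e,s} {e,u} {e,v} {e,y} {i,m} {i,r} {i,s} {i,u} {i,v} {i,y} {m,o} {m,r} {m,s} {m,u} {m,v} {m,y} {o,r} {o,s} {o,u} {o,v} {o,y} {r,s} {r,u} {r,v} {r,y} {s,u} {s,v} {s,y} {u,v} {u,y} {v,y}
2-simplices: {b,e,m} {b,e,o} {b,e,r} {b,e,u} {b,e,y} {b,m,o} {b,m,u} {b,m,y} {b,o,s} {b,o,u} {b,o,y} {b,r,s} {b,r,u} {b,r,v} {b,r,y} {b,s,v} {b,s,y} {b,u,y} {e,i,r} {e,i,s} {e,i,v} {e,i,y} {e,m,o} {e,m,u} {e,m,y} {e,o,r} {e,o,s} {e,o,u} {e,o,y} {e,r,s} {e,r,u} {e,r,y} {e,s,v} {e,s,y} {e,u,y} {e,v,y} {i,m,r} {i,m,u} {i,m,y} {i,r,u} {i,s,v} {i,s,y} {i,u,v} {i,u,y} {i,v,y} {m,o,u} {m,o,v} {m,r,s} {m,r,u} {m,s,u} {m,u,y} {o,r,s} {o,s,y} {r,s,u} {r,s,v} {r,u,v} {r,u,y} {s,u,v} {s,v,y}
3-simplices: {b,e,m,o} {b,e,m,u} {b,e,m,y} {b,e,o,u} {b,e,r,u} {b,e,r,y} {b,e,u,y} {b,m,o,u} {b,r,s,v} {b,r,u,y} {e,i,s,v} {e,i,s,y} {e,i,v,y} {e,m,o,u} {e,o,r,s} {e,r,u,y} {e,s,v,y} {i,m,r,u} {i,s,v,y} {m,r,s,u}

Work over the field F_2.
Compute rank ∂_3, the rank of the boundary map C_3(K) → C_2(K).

n_0=10 n_1=43 n_2=59 n_3=20  [Z2]
∂1: piv[be,bm,bo,br,bs,bu,bv,by,ei] rk=9  ker:em,eo,er,es,eu,ev,ey,im,ir,is,iu,iv,iy,mo,mr,ms,mu,mv,my,or,os,ou,ov,oy,rs,ru,rv,ry,su,sv,sy,uv,uy,vy
∂2: piv[bem,beo,ber,beu,bey,bmo,bmu,bmy,bos,bou,boy,brs,bru,brv,bry,bsv,bsy,buy,eir,eis,eiv,eiy,eor,eos,esv,evy,imr,imu,imy,iuv,mov,mrs,msu] rk=33  ker:emo,emu,emy,eou,eoy,ers,eru,ery,esy,euy,iru,isv,isy,iuy,ivy,mou,mru,muy,ors,osy,rsu,rsv,ruv,ruy,suv,svy
∂3: piv[bemo,bemu,bemy,beou,beru,bery,beuy,bmou,brsv,bruy,eisv,eisy,eivy,eors,esvy,imru,mrsu] rk=17  ker:emou,eruy,isvy
rk∂_3=17

rank∂_3=17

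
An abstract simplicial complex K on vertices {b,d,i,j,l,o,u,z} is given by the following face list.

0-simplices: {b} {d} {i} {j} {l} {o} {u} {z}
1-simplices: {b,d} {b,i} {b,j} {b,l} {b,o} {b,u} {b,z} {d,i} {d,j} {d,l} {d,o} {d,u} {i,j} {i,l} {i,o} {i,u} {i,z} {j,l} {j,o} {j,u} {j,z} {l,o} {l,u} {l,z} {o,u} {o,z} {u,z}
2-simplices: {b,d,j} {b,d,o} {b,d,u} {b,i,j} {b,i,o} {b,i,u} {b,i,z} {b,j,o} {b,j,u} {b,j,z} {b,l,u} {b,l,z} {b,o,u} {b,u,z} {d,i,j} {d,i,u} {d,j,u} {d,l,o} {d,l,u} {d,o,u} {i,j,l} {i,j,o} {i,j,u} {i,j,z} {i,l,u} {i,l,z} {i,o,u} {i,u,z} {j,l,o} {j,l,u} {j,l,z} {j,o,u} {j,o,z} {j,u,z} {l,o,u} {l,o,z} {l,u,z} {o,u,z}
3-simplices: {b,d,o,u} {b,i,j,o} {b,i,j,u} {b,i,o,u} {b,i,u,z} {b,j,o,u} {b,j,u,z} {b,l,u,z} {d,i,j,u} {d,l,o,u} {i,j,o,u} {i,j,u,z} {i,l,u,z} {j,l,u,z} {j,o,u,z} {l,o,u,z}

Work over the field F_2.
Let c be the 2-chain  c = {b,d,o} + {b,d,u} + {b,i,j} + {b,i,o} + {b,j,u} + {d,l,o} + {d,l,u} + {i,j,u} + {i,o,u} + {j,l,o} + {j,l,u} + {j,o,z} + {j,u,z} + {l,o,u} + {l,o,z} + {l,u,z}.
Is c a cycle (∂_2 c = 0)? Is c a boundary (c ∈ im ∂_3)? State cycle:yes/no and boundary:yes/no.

cycle:yes boundary:no

n_0=8 n_1=27 n_2=38 n_3=16  [Z2]
∂1: piv[bd,bi,bj,bl,bo,bu,bz] rk=7  ker:di,dj,dl,do,du,ij,il,io,iu,iz,jl,jo,ju,jz,lo,lu,lz,ou,oz,uz
∂2: piv[bdj,bdo,bdu,bij,bio,biu,biz,bjo,bju,bjz,blu,blz,bou,buz,dij,dlo,dlu,ijl,ilu,joz] rk=20  ker:diu,dju,dou,ijo,iju,ijz,ilz,iou,iuz,jlo,jlu,jlz,jou,juz,lou,loz,luz,ouz
∂3: piv[bdou,bijo,biju,biou,biuz,bjou,bjuz,bluz,diju,dlou,ijuz,iluz,jluz,jouz,louz] rk=15  ker:ijou
∂2c = 0
c vs im∂3: residual ≠ 0 ⇒ not boundary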